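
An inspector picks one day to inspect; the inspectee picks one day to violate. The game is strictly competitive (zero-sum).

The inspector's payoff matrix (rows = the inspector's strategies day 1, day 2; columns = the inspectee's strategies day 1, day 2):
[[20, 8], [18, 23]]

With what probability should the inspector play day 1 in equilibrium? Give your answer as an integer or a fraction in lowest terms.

Row minima are 8 and 18, so the inspector's maximin is 18; column maxima are 20 and 23, so the inspectee's minimax is 20. These differ, so the equilibrium is in mixed strategies.
Let the inspector play day 1 with probability p. The inspectee is indifferent when 20p + 18(1−p) = 8p + 23(1−p), giving p = 5/17.

5/17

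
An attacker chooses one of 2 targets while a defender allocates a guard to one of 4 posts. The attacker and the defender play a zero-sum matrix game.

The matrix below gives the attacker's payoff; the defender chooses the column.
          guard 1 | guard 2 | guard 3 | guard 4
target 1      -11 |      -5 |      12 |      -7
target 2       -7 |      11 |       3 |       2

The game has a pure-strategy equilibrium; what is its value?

-7

Row minima: -11, -7 → the attacker's maximin is -7.
Column maxima: -7, 11, 12, 2 → the defender's minimax is -7.
They coincide at (target 2, guard 1), so the value is -7.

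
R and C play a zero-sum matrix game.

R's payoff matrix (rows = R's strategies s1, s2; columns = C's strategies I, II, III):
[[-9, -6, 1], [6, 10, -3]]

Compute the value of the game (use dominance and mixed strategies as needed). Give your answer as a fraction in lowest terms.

-21/19

Column II is strictly dominated by I for C (it gives R more in every row).
The remaining 2×2 game on (s1, s2) × (I, III) has no saddle point. Let R play s1 with probability p; indifference gives −9p + 6(1−p) = p − 3(1−p), so p = 9/19.
Similarly C's optimal q on I is 4/19, and the value is -9·(4/19) + (1)·(15/19) = -21/19.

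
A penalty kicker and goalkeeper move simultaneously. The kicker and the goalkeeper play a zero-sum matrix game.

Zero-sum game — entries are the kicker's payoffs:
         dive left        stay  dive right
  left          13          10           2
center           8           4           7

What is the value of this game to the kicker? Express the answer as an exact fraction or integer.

Column dive left is strictly dominated by stay for the goalkeeper (it gives the kicker more in every row).
The remaining 2×2 game on (left, center) × (stay, dive right) has no saddle point. Let the kicker play left with probability p; indifference gives 10p + 4(1−p) = 2p + 7(1−p), so p = 3/11.
Similarly the goalkeeper's optimal q on stay is 5/11, and the value is 10·(5/11) + (2)·(6/11) = 62/11.

62/11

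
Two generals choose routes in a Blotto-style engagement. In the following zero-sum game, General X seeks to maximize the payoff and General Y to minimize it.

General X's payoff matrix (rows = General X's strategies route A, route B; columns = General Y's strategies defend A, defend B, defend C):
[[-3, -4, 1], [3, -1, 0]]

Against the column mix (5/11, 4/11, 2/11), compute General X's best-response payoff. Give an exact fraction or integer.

route A: (-3)·(5/11) + (-4)·(4/11) + (1)·(2/11) = -29/11.
route B: (3)·(5/11) + (-1)·(4/11) + (0)·(2/11) = 1.
The best pure response is route B with expected payoff 1.

1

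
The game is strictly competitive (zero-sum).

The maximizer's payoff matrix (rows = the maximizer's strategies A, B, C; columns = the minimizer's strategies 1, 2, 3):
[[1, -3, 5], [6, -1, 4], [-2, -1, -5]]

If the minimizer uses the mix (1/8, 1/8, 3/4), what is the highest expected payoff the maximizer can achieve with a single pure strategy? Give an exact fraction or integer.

29/8

A: (1)·(1/8) + (-3)·(1/8) + (5)·(3/4) = 7/2.
B: (6)·(1/8) + (-1)·(1/8) + (4)·(3/4) = 29/8.
C: (-2)·(1/8) + (-1)·(1/8) + (-5)·(3/4) = -33/8.
The best pure response is B with expected payoff 29/8.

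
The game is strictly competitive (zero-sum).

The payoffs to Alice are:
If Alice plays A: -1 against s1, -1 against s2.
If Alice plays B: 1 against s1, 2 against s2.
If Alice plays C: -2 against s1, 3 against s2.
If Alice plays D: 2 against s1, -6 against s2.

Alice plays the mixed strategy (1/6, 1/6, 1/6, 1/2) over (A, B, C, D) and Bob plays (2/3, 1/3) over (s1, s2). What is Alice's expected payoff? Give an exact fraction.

-1/3

Against (2/3, 1/3), each row's expected payoff is A: -1; B: 4/3; C: -1/3; D: -2/3.
Taking the (1/6, 1/6, 1/6, 1/2)-weighted average: (1/6)·(-1) + (1/6)·(4/3) + (1/6)·(-1/3) + (1/2)·(-2/3) = -1/3.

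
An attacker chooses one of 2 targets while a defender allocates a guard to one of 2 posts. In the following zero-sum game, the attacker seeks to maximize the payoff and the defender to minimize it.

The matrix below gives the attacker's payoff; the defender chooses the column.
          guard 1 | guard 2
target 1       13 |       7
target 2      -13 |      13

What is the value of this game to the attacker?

65/8

Row minima are 7 and -13, so the attacker's maximin is 7; column maxima are 13 and 13, so the defender's minimax is 13. These differ, so the equilibrium is in mixed strategies.
Let the attacker play target 1 with probability p. The defender is indifferent when 13p − 13(1−p) = 7p + 13(1−p), giving p = 13/16.
Let the defender play guard 1 with probability q. The attacker is indifferent when 13q + 7(1−q) = −13q + 13(1−q), giving q = 3/16.
The value is 13·(3/16) + (7)·(13/16) = 65/8.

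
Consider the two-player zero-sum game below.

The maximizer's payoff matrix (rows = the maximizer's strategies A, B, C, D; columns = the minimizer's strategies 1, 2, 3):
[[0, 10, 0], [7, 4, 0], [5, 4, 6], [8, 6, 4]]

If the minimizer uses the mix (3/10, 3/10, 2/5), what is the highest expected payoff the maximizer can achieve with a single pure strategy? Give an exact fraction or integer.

A: (0)·(3/10) + (10)·(3/10) + (0)·(2/5) = 3.
B: (7)·(3/10) + (4)·(3/10) + (0)·(2/5) = 33/10.
C: (5)·(3/10) + (4)·(3/10) + (6)·(2/5) = 51/10.
D: (8)·(3/10) + (6)·(3/10) + (4)·(2/5) = 29/5.
The best pure response is D with expected payoff 29/5.

29/5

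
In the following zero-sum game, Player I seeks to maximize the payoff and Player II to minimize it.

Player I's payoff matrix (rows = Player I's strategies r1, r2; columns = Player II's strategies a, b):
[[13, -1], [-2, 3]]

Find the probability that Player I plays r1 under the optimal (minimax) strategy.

Row minima are -1 and -2, so Player I's maximin is -1; column maxima are 13 and 3, so Player II's minimax is 3. These differ, so the equilibrium is in mixed strategies.
Let Player I play r1 with probability p. Player II is indifferent when 13p − 2(1−p) = −p + 3(1−p), giving p = 5/19.

5/19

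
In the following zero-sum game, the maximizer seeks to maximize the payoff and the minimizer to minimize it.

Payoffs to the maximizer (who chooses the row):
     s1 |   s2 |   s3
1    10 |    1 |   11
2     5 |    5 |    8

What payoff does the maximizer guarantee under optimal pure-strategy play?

Row minima: 1, 5 → the maximizer's maximin is 5.
Column maxima: 10, 5, 11 → the minimizer's minimax is 5.
They coincide at (2, s2), so the value is 5.

5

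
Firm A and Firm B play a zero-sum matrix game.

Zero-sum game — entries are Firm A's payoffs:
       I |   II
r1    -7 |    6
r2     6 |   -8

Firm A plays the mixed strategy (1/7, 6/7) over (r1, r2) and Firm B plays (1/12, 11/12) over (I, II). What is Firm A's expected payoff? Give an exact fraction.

-433/84

Against (1/12, 11/12), each row's expected payoff is r1: 59/12; r2: -41/6.
Taking the (1/7, 6/7)-weighted average: (1/7)·(59/12) + (6/7)·(-41/6) = -433/84.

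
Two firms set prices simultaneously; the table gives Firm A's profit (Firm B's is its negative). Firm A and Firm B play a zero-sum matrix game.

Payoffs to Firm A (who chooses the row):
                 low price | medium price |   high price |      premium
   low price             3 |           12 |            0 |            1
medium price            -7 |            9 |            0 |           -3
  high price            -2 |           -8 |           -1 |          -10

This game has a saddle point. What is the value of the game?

0

Row minima: 0, -7, -10 → Firm A's maximin is 0.
Column maxima: 3, 12, 0, 1 → Firm B's minimax is 0.
They coincide at (low price, high price), so the value is 0.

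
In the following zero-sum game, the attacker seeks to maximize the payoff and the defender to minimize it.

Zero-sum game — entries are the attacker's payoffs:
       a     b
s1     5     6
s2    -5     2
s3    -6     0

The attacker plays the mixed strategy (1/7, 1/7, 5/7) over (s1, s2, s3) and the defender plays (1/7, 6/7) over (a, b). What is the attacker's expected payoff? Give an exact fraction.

Against (1/7, 6/7), each row's expected payoff is s1: 41/7; s2: 1; s3: -6/7.
Taking the (1/7, 1/7, 5/7)-weighted average: (1/7)·(41/7) + (1/7)·(1) + (5/7)·(-6/7) = 18/49.

18/49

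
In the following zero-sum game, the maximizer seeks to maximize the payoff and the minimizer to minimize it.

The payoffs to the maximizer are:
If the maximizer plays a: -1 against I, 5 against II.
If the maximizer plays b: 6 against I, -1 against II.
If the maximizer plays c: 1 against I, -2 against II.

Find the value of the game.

Row c is strictly dominated by row b, so the maximizer never plays it.
The remaining 2×2 game on (a, b) × (I, II) has no saddle point. Let the maximizer play a with probability p; indifference gives −p + 6(1−p) = 5p − (1−p), so p = 7/13.
Similarly the minimizer's optimal q on I is 6/13, and the value is -1·(6/13) + (5)·(7/13) = 29/13.

29/13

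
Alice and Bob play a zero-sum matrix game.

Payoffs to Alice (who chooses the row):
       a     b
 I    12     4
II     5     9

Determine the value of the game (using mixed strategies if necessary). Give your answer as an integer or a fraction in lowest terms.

22/3

Row minima are 4 and 5, so Alice's maximin is 5; column maxima are 12 and 9, so Bob's minimax is 9. These differ, so the equilibrium is in mixed strategies.
Let Alice play I with probability p. Bob is indifferent when 12p + 5(1−p) = 4p + 9(1−p), giving p = 1/3.
Let Bob play a with probability q. Alice is indifferent when 12q + 4(1−q) = 5q + 9(1−q), giving q = 5/12.
The value is 12·(5/12) + (4)·(7/12) = 22/3.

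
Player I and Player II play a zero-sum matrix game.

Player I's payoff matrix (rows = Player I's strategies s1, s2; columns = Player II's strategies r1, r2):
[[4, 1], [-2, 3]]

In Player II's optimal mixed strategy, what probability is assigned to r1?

1/4

Row minima are 1 and -2, so Player I's maximin is 1; column maxima are 4 and 3, so Player II's minimax is 3. These differ, so the equilibrium is in mixed strategies.
Let Player II play r1 with probability q. Player I is indifferent when 4q + (1−q) = −2q + 3(1−q), giving q = 1/4.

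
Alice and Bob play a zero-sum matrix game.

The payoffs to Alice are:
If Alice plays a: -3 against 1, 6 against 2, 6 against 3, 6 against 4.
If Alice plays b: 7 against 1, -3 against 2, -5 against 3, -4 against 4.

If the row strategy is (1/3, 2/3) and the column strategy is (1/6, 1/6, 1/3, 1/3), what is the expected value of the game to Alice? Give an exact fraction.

Against (1/6, 1/6, 1/3, 1/3), each row's expected payoff is a: 9/2; b: -7/3.
Taking the (1/3, 2/3)-weighted average: (1/3)·(9/2) + (2/3)·(-7/3) = -1/18.

-1/18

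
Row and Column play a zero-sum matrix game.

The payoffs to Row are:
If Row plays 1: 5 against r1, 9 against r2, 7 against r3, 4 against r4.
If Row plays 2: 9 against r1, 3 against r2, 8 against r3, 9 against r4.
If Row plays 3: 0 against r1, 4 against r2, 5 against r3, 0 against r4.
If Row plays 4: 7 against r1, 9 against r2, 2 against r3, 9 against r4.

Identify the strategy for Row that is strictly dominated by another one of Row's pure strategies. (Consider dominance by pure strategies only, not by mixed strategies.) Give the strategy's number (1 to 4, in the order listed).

Compare 3 with 1: 5 > 0, 9 > 4, 7 > 5, 4 > 0.
So 1 strictly dominates 3 for Row; 3 is strictly dominated.

3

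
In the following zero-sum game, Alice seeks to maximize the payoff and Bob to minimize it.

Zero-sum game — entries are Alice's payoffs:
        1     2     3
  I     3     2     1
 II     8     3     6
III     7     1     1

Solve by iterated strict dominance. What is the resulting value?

Column 1 is strictly dominated by 2 for Bob (2<3, 3<8, 1<7); eliminate 1.
Row III is strictly dominated by row II (3>1, 6>1); eliminate III.
Row I is strictly dominated by row II (3>2, 6>1); eliminate I.
Column 3 is strictly dominated by 2 for Bob (3<6); eliminate 3.
Only (II, 2) remains, with payoff 3.

3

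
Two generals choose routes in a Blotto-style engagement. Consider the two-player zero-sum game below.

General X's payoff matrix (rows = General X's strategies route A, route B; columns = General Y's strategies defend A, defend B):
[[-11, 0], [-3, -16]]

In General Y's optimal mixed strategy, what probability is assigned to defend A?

Row minima are -11 and -16, so General X's maximin is -11; column maxima are -3 and 0, so General Y's minimax is -3. These differ, so the equilibrium is in mixed strategies.
Let General Y play defend A with probability q. General X is indifferent when −11q = −3q − 16(1−q), giving q = 2/3.

2/3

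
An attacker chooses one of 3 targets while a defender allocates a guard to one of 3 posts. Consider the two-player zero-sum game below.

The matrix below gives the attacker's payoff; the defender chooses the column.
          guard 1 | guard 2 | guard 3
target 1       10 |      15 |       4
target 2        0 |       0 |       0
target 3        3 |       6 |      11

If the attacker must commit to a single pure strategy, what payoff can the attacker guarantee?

4

The worst-case payoff for each row is target 1: 4, target 2: 0, target 3: 3.
The best of these is 4.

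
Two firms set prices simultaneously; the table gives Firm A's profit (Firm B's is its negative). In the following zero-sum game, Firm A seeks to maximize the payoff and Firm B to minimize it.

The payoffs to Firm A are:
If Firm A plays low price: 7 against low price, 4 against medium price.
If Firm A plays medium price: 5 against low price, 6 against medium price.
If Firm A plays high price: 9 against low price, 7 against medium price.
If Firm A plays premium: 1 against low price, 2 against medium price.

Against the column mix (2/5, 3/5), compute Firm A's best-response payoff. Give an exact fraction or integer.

39/5

low price: (7)·(2/5) + (4)·(3/5) = 26/5.
medium price: (5)·(2/5) + (6)·(3/5) = 28/5.
high price: (9)·(2/5) + (7)·(3/5) = 39/5.
premium: (1)·(2/5) + (2)·(3/5) = 8/5.
The best pure response is high price with expected payoff 39/5.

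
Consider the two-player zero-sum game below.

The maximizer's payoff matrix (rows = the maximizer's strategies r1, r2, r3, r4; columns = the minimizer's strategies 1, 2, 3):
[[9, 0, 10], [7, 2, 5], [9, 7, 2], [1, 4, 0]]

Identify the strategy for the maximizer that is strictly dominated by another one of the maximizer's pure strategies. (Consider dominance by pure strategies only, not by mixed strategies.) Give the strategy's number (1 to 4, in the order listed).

Compare r4 with r3: 9 > 1, 7 > 4, 2 > 0.
So r3 strictly dominates r4 for the maximizer; r4 is strictly dominated.

4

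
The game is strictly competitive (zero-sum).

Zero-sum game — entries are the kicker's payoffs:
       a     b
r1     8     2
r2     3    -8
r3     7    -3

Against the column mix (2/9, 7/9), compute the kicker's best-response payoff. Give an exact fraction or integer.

r1: (8)·(2/9) + (2)·(7/9) = 10/3.
r2: (3)·(2/9) + (-8)·(7/9) = -50/9.
r3: (7)·(2/9) + (-3)·(7/9) = -7/9.
The best pure response is r1 with expected payoff 10/3.

10/3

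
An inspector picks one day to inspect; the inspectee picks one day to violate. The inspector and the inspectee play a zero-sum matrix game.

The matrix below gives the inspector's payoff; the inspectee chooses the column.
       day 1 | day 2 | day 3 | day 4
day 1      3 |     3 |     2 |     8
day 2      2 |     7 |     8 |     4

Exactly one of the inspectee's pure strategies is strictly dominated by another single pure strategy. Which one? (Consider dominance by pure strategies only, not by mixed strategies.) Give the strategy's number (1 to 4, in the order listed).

The inspectee prefers columns that give the inspector less. Compare day 4 with day 1: 3 < 8, 2 < 4.
So day 1 strictly dominates day 4 for the inspectee; day 4 is strictly dominated.

4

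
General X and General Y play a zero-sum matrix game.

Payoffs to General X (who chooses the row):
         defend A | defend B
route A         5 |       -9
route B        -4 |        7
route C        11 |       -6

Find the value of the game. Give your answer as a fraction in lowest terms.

Row route A is strictly dominated by row route C, so General X never plays it.
The remaining 2×2 game on (route B, route C) × (defend A, defend B) has no saddle point. Let General X play route B with probability p; indifference gives −4p + 11(1−p) = 7p − 6(1−p), so p = 17/28.
Similarly General Y's optimal q on defend A is 13/28, and the value is -4·(13/28) + (7)·(15/28) = 53/28.

53/28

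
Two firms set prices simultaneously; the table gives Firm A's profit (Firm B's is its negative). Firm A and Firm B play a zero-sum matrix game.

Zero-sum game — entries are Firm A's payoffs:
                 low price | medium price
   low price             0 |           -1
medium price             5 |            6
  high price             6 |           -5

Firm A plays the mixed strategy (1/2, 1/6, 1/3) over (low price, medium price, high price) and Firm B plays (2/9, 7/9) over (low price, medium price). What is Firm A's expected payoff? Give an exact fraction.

Against (2/9, 7/9), each row's expected payoff is low price: -7/9; medium price: 52/9; high price: -23/9.
Taking the (1/2, 1/6, 1/3)-weighted average: (1/2)·(-7/9) + (1/6)·(52/9) + (1/3)·(-23/9) = -5/18.

-5/18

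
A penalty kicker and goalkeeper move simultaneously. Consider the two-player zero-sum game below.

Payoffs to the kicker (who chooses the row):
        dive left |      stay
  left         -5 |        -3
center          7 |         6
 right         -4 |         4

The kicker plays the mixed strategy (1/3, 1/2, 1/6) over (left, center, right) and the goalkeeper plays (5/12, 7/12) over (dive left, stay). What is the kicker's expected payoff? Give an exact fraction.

Against (5/12, 7/12), each row's expected payoff is left: -23/6; center: 77/12; right: 2/3.
Taking the (1/3, 1/2, 1/6)-weighted average: (1/3)·(-23/6) + (1/2)·(77/12) + (1/6)·(2/3) = 49/24.

49/24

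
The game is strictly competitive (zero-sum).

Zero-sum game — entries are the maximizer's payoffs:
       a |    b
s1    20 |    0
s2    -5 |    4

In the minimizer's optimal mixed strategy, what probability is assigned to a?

Row minima are 0 and -5, so the maximizer's maximin is 0; column maxima are 20 and 4, so the minimizer's minimax is 4. These differ, so the equilibrium is in mixed strategies.
Let the minimizer play a with probability q. The maximizer is indifferent when 20q = −5q + 4(1−q), giving q = 4/29.

4/29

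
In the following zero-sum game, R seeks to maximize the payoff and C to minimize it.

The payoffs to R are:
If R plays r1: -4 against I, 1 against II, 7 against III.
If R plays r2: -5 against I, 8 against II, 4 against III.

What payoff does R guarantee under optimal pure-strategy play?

-4

Row minima: -4, -5 → R's maximin is -4.
Column maxima: -4, 8, 7 → C's minimax is -4.
They coincide at (r1, I), so the value is -4.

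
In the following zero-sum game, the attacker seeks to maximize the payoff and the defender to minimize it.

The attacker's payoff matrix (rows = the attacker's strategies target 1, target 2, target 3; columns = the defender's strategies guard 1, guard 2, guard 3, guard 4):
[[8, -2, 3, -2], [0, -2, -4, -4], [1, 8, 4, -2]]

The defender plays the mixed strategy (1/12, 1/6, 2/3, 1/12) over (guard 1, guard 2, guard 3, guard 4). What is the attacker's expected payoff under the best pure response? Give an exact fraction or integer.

target 1: (8)·(1/12) + (-2)·(1/6) + (3)·(2/3) + (-2)·(1/12) = 13/6.
target 2: (0)·(1/12) + (-2)·(1/6) + (-4)·(2/3) + (-4)·(1/12) = -10/3.
target 3: (1)·(1/12) + (8)·(1/6) + (4)·(2/3) + (-2)·(1/12) = 47/12.
The best pure response is target 3 with expected payoff 47/12.

47/12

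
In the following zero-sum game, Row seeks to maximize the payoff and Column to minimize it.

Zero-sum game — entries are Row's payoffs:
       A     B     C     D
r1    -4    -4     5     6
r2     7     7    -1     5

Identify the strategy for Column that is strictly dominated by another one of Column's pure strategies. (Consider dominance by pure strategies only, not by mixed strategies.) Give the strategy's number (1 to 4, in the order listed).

4

Column prefers columns that give Row less. Compare D with C: 5 < 6, -1 < 5.
So C strictly dominates D for Column; D is strictly dominated.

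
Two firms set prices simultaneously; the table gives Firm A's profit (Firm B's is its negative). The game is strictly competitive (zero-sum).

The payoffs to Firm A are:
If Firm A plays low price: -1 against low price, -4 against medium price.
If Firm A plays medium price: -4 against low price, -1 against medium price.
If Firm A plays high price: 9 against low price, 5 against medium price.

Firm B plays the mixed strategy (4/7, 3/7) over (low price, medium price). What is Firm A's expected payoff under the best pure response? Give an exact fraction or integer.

51/7

low price: (-1)·(4/7) + (-4)·(3/7) = -16/7.
medium price: (-4)·(4/7) + (-1)·(3/7) = -19/7.
high price: (9)·(4/7) + (5)·(3/7) = 51/7.
The best pure response is high price with expected payoff 51/7.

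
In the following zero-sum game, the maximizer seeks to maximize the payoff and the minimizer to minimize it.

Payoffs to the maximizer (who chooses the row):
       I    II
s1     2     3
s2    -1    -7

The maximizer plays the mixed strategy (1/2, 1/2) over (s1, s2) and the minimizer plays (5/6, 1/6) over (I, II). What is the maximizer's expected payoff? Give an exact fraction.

1/12

Against (5/6, 1/6), each row's expected payoff is s1: 13/6; s2: -2.
Taking the (1/2, 1/2)-weighted average: (1/2)·(13/6) + (1/2)·(-2) = 1/12.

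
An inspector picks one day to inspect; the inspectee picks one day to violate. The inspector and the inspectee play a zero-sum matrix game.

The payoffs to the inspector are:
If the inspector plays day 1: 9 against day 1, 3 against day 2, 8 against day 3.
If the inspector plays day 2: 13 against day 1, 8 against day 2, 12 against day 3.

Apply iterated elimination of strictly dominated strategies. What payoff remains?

8

Row day 1 is strictly dominated by row day 2 (13>9, 8>3, 12>8); eliminate day 1.
Column day 3 is strictly dominated by day 2 for the inspectee (8<12); eliminate day 3.
Column day 1 is strictly dominated by day 2 for the inspectee (8<13); eliminate day 1.
Only (day 2, day 2) remains, with payoff 8.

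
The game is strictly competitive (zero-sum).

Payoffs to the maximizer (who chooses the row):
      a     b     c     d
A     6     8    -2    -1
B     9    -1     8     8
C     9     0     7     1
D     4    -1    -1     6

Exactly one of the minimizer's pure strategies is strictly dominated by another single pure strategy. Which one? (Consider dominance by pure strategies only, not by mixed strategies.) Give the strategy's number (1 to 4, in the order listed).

1

The minimizer prefers columns that give the maximizer less. Compare a with c: -2 < 6, 8 < 9, 7 < 9, -1 < 4.
So c strictly dominates a for the minimizer; a is strictly dominated.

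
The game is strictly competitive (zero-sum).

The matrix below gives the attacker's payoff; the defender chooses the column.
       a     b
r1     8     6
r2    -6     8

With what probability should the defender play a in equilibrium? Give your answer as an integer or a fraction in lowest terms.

Row minima are 6 and -6, so the attacker's maximin is 6; column maxima are 8 and 8, so the defender's minimax is 8. These differ, so the equilibrium is in mixed strategies.
Let the defender play a with probability q. The attacker is indifferent when 8q + 6(1−q) = −6q + 8(1−q), giving q = 1/8.

1/8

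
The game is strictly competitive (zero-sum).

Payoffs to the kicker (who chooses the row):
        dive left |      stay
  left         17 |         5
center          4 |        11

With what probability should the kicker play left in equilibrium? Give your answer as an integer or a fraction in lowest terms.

7/19

Row minima are 5 and 4, so the kicker's maximin is 5; column maxima are 17 and 11, so the goalkeeper's minimax is 11. These differ, so the equilibrium is in mixed strategies.
Let the kicker play left with probability p. The goalkeeper is indifferent when 17p + 4(1−p) = 5p + 11(1−p), giving p = 7/19.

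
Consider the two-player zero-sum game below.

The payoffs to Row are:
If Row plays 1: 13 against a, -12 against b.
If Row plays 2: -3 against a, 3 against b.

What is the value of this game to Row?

Row minima are -12 and -3, so Row's maximin is -3; column maxima are 13 and 3, so Column's minimax is 3. These differ, so the equilibrium is in mixed strategies.
Let Row play 1 with probability p. Column is indifferent when 13p − 3(1−p) = −12p + 3(1−p), giving p = 6/31.
Let Column play a with probability q. Row is indifferent when 13q − 12(1−q) = −3q + 3(1−q), giving q = 15/31.
The value is 13·(15/31) + (-12)·(16/31) = 3/31.

3/31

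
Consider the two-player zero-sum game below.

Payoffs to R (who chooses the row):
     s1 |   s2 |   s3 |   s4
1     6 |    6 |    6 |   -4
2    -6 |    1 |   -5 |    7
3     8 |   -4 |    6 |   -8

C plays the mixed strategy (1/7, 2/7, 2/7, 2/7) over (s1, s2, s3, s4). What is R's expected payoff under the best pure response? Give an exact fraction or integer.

1: (6)·(1/7) + (6)·(2/7) + (6)·(2/7) + (-4)·(2/7) = 22/7.
2: (-6)·(1/7) + (1)·(2/7) + (-5)·(2/7) + (7)·(2/7) = 0.
3: (8)·(1/7) + (-4)·(2/7) + (6)·(2/7) + (-8)·(2/7) = -4/7.
The best pure response is 1 with expected payoff 22/7.

22/7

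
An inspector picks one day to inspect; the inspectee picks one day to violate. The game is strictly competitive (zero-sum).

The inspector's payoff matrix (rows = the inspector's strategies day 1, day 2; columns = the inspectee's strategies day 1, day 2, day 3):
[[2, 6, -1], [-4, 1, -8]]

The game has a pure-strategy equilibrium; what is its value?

Row minima: -1, -8 → the inspector's maximin is -1.
Column maxima: 2, 6, -1 → the inspectee's minimax is -1.
They coincide at (day 1, day 3), so the value is -1.

-1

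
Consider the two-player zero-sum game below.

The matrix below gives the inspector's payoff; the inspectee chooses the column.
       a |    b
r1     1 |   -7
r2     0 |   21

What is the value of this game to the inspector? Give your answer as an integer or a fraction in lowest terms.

Row minima are -7 and 0, so the inspector's maximin is 0; column maxima are 1 and 21, so the inspectee's minimax is 1. These differ, so the equilibrium is in mixed strategies.
Let the inspector play r1 with probability p. The inspectee is indifferent when p = −7p + 21(1−p), giving p = 21/29.
Let the inspectee play a with probability q. The inspector is indifferent when q − 7(1−q) = 21(1−q), giving q = 28/29.
The value is 1·(28/29) + (-7)·(1/29) = 21/29.

21/29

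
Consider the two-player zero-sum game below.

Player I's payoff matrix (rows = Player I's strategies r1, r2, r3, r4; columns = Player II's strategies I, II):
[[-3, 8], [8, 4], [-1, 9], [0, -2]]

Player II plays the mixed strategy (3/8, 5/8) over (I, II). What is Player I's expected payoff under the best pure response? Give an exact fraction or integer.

r1: (-3)·(3/8) + (8)·(5/8) = 31/8.
r2: (8)·(3/8) + (4)·(5/8) = 11/2.
r3: (-1)·(3/8) + (9)·(5/8) = 21/4.
r4: (0)·(3/8) + (-2)·(5/8) = -5/4.
The best pure response is r2 with expected payoff 11/2.

11/2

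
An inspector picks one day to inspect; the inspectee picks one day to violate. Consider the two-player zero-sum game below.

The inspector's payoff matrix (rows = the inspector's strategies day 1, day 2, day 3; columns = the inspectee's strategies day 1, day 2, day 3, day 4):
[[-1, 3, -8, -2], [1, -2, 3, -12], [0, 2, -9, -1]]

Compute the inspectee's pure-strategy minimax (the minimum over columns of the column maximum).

-1

The worst case (largest entry) in each column is day 1: 1, day 2: 3, day 3: 3, day 4: -1.
The best (smallest) of these is -1.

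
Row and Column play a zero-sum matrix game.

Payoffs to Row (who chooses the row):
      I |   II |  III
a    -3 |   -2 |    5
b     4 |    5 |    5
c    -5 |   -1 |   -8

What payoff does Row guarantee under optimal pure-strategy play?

4

Row minima: -3, 4, -8 → Row's maximin is 4.
Column maxima: 4, 5, 5 → Column's minimax is 4.
They coincide at (b, I), so the value is 4.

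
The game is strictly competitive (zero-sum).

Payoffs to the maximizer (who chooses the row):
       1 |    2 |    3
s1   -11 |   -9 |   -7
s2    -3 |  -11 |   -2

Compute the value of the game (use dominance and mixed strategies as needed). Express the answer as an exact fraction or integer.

Column 3 is strictly dominated by 1 for the minimizer (it gives the maximizer more in every row).
The remaining 2×2 game on (s1, s2) × (1, 2) has no saddle point. Let the maximizer play s1 with probability p; indifference gives −11p − 3(1−p) = −9p − 11(1−p), so p = 4/5.
Similarly the minimizer's optimal q on 1 is 1/5, and the value is -11·(1/5) + (-9)·(4/5) = -47/5.

-47/5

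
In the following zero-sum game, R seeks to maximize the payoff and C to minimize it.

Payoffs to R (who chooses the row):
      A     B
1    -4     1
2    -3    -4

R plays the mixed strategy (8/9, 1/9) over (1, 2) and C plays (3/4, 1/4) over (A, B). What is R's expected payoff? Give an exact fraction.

Against (3/4, 1/4), each row's expected payoff is 1: -11/4; 2: -13/4.
Taking the (8/9, 1/9)-weighted average: (8/9)·(-11/4) + (1/9)·(-13/4) = -101/36.

-101/36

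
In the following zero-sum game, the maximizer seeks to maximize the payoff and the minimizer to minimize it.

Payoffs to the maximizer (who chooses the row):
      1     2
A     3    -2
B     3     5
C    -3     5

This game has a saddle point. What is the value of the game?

3

Row minima: -2, 3, -3 → the maximizer's maximin is 3.
Column maxima: 3, 5 → the minimizer's minimax is 3.
They coincide at (B, 1), so the value is 3.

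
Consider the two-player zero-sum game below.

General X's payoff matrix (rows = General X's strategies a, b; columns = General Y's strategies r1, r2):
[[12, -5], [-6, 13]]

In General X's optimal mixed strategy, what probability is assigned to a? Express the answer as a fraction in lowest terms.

Row minima are -5 and -6, so General X's maximin is -5; column maxima are 12 and 13, so General Y's minimax is 12. These differ, so the equilibrium is in mixed strategies.
Let General X play a with probability p. General Y is indifferent when 12p − 6(1−p) = −5p + 13(1−p), giving p = 19/36.

19/36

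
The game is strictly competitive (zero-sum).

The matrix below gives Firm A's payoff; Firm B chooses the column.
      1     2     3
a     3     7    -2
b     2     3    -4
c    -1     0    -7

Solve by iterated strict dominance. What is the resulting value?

-2

Row b is strictly dominated by row a (3>2, 7>3, -2>-4); eliminate b.
Row c is strictly dominated by row a (3>-1, 7>0, -2>-7); eliminate c.
Column 2 is strictly dominated by 1 for Firm B (3<7); eliminate 2.
Column 1 is strictly dominated by 3 for Firm B (-2<3); eliminate 1.
Only (a, 3) remains, with payoff -2.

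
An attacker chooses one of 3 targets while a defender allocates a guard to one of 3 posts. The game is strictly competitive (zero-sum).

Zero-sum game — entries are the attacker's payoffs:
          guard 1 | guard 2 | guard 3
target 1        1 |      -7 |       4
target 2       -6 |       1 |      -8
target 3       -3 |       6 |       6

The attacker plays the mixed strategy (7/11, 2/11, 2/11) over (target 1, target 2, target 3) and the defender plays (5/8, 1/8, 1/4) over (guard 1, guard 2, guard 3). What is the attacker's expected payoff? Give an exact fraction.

Against (5/8, 1/8, 1/4), each row's expected payoff is target 1: 3/4; target 2: -45/8; target 3: 3/8.
Taking the (7/11, 2/11, 2/11)-weighted average: (7/11)·(3/4) + (2/11)·(-45/8) + (2/11)·(3/8) = -21/44.

-21/44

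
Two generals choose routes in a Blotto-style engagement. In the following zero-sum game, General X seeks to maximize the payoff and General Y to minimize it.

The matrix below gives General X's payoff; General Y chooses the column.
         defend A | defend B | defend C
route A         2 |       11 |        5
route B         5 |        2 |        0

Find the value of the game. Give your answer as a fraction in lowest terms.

25/8

Column defend B is strictly dominated by defend C for General Y (it gives General X more in every row).
The remaining 2×2 game on (route A, route B) × (defend A, defend C) has no saddle point. Let General X play route A with probability p; indifference gives 2p + 5(1−p) = 5p, so p = 5/8.
Similarly General Y's optimal q on defend A is 5/8, and the value is 2·(5/8) + (5)·(3/8) = 25/8.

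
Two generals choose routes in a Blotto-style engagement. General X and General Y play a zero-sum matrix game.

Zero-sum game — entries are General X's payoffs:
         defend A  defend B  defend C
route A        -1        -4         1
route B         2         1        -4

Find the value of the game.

Column defend A is strictly dominated by defend B for General Y (it gives General X more in every row).
The remaining 2×2 game on (route A, route B) × (defend B, defend C) has no saddle point. Let General X play route A with probability p; indifference gives −4p + (1−p) = p − 4(1−p), so p = 1/2.
Similarly General Y's optimal q on defend B is 1/2, and the value is -4·(1/2) + (1)·(1/2) = -3/2.

-3/2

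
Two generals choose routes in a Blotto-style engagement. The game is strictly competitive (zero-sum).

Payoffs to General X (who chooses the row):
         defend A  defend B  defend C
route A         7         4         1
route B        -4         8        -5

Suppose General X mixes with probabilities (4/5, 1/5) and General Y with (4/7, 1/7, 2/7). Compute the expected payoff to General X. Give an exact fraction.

118/35

Against (4/7, 1/7, 2/7), each row's expected payoff is route A: 34/7; route B: -18/7.
Taking the (4/5, 1/5)-weighted average: (4/5)·(34/7) + (1/5)·(-18/7) = 118/35.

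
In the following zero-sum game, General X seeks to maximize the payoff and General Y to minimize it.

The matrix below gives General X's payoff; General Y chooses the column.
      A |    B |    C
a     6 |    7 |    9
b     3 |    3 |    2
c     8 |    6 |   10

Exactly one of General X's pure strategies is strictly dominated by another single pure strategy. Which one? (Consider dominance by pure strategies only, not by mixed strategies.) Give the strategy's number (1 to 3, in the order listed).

2

Compare b with a: 6 > 3, 7 > 3, 9 > 2.
So a strictly dominates b for General X; b is strictly dominated.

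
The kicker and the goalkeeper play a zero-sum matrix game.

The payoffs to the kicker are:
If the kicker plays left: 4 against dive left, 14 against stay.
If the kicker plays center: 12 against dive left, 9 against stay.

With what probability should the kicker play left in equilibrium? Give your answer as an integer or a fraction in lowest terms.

3/13

Row minima are 4 and 9, so the kicker's maximin is 9; column maxima are 12 and 14, so the goalkeeper's minimax is 12. These differ, so the equilibrium is in mixed strategies.
Let the kicker play left with probability p. The goalkeeper is indifferent when 4p + 12(1−p) = 14p + 9(1−p), giving p = 3/13.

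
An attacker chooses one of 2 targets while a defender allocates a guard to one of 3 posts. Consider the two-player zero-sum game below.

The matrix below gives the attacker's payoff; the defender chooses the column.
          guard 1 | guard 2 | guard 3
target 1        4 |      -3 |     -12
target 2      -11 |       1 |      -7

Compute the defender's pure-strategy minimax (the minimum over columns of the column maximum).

The worst case (largest entry) in each column is guard 1: 4, guard 2: 1, guard 3: -7.
The best (smallest) of these is -7.

-7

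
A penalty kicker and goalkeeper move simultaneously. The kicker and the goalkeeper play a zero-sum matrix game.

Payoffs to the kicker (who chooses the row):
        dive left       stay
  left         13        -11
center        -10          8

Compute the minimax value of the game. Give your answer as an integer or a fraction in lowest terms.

-1/7

Row minima are -11 and -10, so the kicker's maximin is -10; column maxima are 13 and 8, so the goalkeeper's minimax is 8. These differ, so the equilibrium is in mixed strategies.
Let the kicker play left with probability p. The goalkeeper is indifferent when 13p − 10(1−p) = −11p + 8(1−p), giving p = 3/7.
Let the goalkeeper play dive left with probability q. The kicker is indifferent when 13q − 11(1−q) = −10q + 8(1−q), giving q = 19/42.
The value is 13·(19/42) + (-11)·(23/42) = -1/7.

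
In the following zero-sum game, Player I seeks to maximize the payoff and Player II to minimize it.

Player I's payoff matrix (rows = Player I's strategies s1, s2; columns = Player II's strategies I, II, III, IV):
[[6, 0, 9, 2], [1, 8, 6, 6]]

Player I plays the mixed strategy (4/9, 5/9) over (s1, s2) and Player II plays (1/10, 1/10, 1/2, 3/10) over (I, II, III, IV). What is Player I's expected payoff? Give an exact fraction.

Against (1/10, 1/10, 1/2, 3/10), each row's expected payoff is s1: 57/10; s2: 57/10.
Taking the (4/9, 5/9)-weighted average: (4/9)·(57/10) + (5/9)·(57/10) = 57/10.

57/10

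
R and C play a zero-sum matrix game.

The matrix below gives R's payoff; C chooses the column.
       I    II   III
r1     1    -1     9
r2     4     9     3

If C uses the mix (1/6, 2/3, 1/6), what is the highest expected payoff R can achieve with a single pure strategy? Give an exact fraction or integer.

43/6

r1: (1)·(1/6) + (-1)·(2/3) + (9)·(1/6) = 1.
r2: (4)·(1/6) + (9)·(2/3) + (3)·(1/6) = 43/6.
The best pure response is r2 with expected payoff 43/6.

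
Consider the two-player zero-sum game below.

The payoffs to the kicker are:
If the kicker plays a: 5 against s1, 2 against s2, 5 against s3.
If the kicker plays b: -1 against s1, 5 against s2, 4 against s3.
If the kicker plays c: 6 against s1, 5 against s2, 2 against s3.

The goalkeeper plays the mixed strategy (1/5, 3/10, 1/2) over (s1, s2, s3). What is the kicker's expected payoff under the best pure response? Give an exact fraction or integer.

a: (5)·(1/5) + (2)·(3/10) + (5)·(1/2) = 41/10.
b: (-1)·(1/5) + (5)·(3/10) + (4)·(1/2) = 33/10.
c: (6)·(1/5) + (5)·(3/10) + (2)·(1/2) = 37/10.
The best pure response is a with expected payoff 41/10.

41/10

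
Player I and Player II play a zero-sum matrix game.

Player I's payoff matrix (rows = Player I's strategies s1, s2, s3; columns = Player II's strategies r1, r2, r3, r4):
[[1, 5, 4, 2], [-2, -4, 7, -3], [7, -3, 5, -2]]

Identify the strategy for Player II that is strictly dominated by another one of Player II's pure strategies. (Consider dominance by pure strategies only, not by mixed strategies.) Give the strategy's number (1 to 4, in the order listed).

Player II prefers columns that give Player I less. Compare r3 with r4: 2 < 4, -3 < 7, -2 < 5.
So r4 strictly dominates r3 for Player II; r3 is strictly dominated.

3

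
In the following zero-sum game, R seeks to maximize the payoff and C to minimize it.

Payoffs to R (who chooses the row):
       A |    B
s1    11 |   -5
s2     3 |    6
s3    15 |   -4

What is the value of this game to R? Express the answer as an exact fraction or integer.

51/11

Row s1 is strictly dominated by row s3, so R never plays it.
The remaining 2×2 game on (s2, s3) × (A, B) has no saddle point. Let R play s2 with probability p; indifference gives 3p + 15(1−p) = 6p − 4(1−p), so p = 19/22.
Similarly C's optimal q on A is 5/11, and the value is 3·(5/11) + (6)·(6/11) = 51/11.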